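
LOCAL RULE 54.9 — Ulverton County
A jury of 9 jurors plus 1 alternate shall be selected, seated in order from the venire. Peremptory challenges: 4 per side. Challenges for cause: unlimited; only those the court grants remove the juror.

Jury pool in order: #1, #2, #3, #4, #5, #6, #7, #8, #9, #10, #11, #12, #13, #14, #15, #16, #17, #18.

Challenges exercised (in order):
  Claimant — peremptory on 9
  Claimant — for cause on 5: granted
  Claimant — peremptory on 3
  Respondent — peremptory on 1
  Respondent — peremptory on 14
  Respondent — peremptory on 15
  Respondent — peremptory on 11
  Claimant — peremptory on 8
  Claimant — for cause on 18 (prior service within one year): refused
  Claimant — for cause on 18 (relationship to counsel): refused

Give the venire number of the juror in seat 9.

Removed: #1, #3, #5, #8, #9, #11, #14, #15. (#18 stays — for-cause denied.)
Seating in order: seats 1–9 → #2, #4, #6, #7, #10, #12, #13, #16, #17; alternates → #18.
So seat 9 is #17.

17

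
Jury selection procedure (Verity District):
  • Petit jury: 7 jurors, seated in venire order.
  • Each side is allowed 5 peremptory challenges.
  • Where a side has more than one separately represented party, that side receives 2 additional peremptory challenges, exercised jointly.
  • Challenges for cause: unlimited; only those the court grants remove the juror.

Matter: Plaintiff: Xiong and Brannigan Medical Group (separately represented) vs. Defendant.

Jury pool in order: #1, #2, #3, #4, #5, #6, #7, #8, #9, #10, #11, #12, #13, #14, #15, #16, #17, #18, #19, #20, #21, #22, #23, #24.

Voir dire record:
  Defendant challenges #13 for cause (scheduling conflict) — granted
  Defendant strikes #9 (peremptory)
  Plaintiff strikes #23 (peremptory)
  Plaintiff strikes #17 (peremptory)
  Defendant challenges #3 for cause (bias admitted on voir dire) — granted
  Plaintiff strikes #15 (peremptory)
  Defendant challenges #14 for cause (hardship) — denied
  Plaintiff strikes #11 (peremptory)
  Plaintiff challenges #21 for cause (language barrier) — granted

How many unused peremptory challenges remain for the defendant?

4

Defendant allotment: 5.
Defendant peremptories used: #9 — 1 (for-cause on #13, #3, #14 don't count).
Remaining: 5 − 1 = 4.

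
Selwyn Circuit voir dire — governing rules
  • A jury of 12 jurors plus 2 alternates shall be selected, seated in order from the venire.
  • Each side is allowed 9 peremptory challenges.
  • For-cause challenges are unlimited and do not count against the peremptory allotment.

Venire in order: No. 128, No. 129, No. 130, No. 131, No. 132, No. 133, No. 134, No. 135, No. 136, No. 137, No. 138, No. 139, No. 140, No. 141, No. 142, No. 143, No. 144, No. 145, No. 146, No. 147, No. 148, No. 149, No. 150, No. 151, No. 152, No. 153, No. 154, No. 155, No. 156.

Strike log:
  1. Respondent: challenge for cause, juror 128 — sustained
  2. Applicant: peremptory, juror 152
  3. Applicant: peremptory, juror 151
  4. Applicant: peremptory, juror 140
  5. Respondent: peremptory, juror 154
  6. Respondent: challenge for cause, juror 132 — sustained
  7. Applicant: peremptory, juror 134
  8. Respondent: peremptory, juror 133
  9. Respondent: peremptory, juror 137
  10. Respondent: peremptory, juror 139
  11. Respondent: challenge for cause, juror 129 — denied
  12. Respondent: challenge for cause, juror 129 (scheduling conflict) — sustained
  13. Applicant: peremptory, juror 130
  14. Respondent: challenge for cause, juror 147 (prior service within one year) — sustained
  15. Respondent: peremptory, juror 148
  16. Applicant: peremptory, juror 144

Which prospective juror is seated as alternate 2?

156

Removed: #128, #129, #130, #132, #133, #134, #137, #139, #140, #144, #147, #148, #151, #152, #154.
Seating in order: seats 1–12 → #131, #135, #136, #138, #141, #142, #143, #145, #146, #149, #150, #153; alternates → #155, #156.
So alternate 2 is #156.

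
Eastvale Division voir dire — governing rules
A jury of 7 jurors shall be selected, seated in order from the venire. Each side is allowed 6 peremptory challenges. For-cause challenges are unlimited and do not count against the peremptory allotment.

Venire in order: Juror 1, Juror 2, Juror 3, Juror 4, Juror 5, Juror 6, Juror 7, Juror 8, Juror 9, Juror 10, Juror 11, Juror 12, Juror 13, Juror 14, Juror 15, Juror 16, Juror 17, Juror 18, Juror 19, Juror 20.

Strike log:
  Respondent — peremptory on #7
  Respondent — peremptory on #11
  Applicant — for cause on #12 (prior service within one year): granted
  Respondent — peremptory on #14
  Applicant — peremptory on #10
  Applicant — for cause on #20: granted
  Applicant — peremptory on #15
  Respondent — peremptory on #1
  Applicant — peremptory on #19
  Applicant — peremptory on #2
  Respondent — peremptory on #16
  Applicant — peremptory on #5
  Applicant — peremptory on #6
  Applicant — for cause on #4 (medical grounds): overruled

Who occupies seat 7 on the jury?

18

Removed: #1, #2, #5, #6, #7, #10, #11, #12, #14, #15, #16, #19, #20. (#4 stays — for-cause denied.)
Seating in order: seats 1–7 → #3, #4, #8, #9, #13, #17, #18.
So seat 7 is #18.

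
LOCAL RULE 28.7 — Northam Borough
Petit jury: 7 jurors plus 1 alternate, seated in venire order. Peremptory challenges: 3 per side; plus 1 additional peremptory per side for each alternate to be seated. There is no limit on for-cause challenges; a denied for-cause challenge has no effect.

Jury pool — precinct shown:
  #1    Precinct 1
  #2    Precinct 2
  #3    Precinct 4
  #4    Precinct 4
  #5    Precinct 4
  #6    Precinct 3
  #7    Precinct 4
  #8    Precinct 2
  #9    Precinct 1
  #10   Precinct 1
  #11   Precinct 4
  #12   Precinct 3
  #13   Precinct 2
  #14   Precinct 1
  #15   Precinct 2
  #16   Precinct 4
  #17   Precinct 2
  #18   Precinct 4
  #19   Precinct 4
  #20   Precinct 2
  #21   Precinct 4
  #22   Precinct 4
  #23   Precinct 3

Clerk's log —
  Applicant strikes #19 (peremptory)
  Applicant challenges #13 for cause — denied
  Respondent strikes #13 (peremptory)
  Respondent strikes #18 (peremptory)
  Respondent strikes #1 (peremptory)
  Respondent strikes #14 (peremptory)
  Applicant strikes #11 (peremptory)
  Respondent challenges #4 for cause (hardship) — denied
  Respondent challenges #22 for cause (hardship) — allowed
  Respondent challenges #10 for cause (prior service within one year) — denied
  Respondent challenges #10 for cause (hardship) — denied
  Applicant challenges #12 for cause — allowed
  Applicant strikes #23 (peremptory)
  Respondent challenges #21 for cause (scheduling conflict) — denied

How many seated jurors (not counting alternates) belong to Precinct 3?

Removed: #1, #11, #12, #13, #14, #18, #19, #22, #23.
Seated jurors 1–7: #2, #3, #4, #5, #6, #7, #8 (alternates #9 not counted).
Of those, in Precinct 3: #6 → 1.

1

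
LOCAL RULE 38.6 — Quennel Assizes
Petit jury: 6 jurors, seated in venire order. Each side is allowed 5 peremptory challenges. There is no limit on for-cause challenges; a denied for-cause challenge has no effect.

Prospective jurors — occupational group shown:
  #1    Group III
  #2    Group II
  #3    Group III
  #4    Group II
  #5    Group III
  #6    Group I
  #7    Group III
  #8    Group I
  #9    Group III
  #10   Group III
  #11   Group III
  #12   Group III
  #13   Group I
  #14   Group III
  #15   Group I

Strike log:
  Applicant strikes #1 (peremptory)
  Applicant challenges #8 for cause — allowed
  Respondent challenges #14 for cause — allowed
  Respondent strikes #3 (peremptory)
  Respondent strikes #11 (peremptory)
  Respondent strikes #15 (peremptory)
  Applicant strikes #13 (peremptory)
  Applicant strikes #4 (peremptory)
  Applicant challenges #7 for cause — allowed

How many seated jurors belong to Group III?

4

Removed: #1, #3, #4, #7, #8, #11, #13, #14, #15.
Seated jurors 1–6: #2, #5, #6, #9, #10, #12.
Of those, in Group III: #5, #9, #10, #12 → 4.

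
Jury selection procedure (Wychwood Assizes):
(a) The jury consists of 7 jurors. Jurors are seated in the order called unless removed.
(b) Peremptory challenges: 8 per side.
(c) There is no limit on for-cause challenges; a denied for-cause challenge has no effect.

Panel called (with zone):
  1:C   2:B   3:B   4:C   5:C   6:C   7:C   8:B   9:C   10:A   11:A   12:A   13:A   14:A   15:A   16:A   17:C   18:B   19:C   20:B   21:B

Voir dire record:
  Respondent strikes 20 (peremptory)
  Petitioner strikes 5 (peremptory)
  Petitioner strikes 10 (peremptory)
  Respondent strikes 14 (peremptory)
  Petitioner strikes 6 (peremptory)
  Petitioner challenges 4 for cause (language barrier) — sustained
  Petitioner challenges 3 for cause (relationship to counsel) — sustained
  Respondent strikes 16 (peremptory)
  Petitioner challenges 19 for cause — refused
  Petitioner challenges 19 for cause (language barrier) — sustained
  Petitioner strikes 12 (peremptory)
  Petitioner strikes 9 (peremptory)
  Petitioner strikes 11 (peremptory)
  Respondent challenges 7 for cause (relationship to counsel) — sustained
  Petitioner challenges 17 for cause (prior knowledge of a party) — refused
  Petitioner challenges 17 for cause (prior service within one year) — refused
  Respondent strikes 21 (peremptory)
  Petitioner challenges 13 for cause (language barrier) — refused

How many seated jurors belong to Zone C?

Removed: #3, #4, #5, #6, #7, #9, #10, #11, #12, #14, #16, #19, #20, #21.
Seated jurors 1–7: #1, #2, #8, #13, #15, #17, #18.
Of those, in Zone C: #1, #17 → 2.

2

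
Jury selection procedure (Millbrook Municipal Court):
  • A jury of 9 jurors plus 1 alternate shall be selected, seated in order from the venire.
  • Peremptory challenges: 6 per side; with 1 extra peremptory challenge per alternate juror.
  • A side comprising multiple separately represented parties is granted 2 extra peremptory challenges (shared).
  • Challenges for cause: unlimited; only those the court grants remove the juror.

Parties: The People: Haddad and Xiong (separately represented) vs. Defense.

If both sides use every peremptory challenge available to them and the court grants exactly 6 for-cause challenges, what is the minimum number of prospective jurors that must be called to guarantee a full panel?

Seats to fill: 9 + 1 alternates = 10.
Peremptories — The People: 6 + 1×1 + 2 = 9; Defense: 6 + 1×1 = 7; total 16.
For-cause removals: 6.
Minimum venire: 10 + 16 + 6 = 32.

32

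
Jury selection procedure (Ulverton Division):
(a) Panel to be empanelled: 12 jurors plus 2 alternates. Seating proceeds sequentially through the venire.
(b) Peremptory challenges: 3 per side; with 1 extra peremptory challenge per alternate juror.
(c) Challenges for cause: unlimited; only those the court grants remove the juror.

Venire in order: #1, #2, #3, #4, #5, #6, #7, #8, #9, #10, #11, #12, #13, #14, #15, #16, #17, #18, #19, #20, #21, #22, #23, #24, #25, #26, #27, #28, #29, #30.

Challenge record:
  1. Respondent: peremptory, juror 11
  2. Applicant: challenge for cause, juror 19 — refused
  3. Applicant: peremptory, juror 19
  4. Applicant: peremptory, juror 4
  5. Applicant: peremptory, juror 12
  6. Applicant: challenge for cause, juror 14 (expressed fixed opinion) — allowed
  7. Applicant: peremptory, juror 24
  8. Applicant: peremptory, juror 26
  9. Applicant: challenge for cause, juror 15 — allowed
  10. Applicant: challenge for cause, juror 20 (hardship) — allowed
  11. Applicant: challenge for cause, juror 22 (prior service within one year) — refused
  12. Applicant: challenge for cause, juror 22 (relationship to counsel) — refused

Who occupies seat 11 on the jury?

Removed: #4, #11, #12, #14, #15, #19, #20, #24, #26. (#22 stays — for-cause denied.)
Filling seats in venire order through position 11: #1, #2, #3, #5, #6, #7, #8, #9, #10, #13, #16.
So seat 11 is #16.

16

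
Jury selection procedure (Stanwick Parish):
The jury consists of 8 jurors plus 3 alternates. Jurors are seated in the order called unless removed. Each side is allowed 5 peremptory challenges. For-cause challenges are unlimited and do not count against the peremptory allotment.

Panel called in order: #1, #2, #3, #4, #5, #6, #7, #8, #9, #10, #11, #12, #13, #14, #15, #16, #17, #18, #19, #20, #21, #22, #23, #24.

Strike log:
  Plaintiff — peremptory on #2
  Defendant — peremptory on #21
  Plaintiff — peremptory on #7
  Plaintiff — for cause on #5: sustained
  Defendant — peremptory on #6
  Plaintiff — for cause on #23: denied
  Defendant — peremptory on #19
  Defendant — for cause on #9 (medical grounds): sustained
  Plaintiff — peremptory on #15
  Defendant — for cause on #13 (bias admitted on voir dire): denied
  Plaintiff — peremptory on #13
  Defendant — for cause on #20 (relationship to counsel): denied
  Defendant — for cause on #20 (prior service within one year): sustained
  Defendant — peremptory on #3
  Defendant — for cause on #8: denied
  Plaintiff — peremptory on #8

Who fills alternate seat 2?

Removed: #2, #3, #5, #6, #7, #8, #9, #13, #15, #19, #20, #21. (#23 stays — for-cause denied.)
Seating in order: seats 1–8 → #1, #4, #10, #11, #12, #14, #16, #17; alternates → #18, #22, #23.
So alternate 2 is #22.

22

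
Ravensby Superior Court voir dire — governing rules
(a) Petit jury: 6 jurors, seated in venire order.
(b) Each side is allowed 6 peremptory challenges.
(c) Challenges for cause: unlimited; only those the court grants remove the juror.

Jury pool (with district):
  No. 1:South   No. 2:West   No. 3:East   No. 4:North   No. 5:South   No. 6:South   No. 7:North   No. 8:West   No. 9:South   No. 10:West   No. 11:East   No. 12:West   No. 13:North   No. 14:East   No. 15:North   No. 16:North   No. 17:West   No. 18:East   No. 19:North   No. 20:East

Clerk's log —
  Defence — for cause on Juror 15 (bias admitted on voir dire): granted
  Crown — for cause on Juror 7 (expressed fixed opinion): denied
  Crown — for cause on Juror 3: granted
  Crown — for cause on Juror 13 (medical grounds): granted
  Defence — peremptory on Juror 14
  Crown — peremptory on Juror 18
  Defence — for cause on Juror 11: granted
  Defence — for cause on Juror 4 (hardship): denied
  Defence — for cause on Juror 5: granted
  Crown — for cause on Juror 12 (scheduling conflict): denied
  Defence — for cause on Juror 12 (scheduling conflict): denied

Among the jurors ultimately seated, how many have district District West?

Removed: #3, #5, #11, #13, #14, #15, #18.
Seated jurors 1–6: #1, #2, #4, #6, #7, #8.
Of those, in District West: #2, #8 → 2.

2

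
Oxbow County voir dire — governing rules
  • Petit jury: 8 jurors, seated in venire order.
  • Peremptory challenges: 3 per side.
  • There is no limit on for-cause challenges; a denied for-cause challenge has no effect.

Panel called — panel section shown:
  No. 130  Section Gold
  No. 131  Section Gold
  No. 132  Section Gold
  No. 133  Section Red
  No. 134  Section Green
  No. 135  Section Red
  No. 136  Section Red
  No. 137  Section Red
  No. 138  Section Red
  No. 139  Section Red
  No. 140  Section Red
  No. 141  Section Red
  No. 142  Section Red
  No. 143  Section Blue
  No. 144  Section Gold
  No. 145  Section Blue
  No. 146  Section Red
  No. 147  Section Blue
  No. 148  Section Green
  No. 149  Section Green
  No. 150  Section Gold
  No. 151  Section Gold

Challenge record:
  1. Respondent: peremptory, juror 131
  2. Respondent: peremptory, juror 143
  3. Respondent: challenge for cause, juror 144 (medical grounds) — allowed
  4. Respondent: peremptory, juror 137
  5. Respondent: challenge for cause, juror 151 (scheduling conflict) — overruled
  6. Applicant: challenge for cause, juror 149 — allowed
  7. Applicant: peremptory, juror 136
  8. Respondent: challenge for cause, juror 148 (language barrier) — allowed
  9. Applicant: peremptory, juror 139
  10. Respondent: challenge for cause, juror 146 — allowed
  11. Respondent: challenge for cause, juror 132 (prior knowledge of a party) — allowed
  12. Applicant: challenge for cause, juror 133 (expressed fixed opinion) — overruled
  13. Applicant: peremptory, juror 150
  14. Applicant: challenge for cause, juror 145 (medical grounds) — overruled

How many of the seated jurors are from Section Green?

Removed: #131, #132, #136, #137, #139, #143, #144, #146, #148, #149, #150.
Seated jurors 1–8: #130, #133, #134, #135, #138, #140, #141, #142.
Of those, in Section Green: #134 → 1.

1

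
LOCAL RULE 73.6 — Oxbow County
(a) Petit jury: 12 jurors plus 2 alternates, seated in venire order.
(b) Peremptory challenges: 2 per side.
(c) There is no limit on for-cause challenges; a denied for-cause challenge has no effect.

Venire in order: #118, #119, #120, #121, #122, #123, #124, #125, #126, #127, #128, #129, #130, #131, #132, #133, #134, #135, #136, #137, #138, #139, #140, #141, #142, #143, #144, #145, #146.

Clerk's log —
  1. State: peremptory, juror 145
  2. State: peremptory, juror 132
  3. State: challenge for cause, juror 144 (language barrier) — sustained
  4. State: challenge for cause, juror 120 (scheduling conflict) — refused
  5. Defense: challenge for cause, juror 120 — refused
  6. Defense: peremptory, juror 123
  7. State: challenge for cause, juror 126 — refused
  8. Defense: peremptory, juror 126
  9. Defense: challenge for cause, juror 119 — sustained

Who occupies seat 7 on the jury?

Removed: #119, #123, #126, #132, #144, #145. (#120 stays — for-cause denied.)
Seating in order: seats 1–12 → #118, #120, #121, #122, #124, #125, #127, #128, #129, #130, #131, #133; alternates → #134, #135.
So seat 7 is #127.

127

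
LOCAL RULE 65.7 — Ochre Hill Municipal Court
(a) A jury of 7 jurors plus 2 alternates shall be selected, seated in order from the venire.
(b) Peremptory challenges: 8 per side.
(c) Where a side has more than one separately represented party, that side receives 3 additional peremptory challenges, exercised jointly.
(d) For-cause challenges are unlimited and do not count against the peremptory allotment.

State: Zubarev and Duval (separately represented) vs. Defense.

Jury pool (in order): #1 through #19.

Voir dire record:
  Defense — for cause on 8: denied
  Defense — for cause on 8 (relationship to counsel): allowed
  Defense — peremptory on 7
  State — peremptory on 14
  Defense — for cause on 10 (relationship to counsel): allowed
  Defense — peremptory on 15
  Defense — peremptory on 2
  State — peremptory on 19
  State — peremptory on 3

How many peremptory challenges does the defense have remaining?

5

Defense allotment: 8.
Defense peremptories used: #7, #15, #2 — 3 (for-cause on #8, #8, #10 don't count).
Remaining: 8 − 3 = 5.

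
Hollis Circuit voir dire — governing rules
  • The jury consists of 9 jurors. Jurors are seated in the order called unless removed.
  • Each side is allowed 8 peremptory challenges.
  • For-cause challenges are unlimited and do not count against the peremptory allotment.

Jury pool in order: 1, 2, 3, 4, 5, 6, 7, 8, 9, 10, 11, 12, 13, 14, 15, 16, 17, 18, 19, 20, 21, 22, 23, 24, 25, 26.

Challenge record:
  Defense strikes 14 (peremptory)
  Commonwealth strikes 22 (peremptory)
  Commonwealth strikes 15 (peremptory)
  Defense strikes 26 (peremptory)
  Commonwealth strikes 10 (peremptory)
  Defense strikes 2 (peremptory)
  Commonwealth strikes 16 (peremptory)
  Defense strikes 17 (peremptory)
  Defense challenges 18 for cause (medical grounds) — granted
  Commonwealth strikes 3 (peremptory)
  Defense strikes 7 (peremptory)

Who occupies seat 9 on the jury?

13

Removed: #2, #3, #7, #10, #14, #15, #16, #17, #18, #22, #26.
Filling seats in venire order through position 9: #1, #4, #5, #6, #8, #9, #11, #12, #13.
So seat 9 is #13.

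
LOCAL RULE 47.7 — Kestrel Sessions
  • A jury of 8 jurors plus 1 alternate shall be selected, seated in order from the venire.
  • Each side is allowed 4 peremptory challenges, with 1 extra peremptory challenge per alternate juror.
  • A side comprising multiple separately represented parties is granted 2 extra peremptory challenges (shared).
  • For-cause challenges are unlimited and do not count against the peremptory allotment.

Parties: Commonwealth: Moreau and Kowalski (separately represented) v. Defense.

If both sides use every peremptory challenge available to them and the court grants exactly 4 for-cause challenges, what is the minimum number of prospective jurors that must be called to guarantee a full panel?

Seats to fill: 8 + 1 alternates = 9.
Peremptories — Commonwealth: 4 + 1×1 + 2 = 7; Defense: 4 + 1×1 = 5; total 12.
For-cause removals: 4.
Minimum venire: 9 + 12 + 4 = 25.

25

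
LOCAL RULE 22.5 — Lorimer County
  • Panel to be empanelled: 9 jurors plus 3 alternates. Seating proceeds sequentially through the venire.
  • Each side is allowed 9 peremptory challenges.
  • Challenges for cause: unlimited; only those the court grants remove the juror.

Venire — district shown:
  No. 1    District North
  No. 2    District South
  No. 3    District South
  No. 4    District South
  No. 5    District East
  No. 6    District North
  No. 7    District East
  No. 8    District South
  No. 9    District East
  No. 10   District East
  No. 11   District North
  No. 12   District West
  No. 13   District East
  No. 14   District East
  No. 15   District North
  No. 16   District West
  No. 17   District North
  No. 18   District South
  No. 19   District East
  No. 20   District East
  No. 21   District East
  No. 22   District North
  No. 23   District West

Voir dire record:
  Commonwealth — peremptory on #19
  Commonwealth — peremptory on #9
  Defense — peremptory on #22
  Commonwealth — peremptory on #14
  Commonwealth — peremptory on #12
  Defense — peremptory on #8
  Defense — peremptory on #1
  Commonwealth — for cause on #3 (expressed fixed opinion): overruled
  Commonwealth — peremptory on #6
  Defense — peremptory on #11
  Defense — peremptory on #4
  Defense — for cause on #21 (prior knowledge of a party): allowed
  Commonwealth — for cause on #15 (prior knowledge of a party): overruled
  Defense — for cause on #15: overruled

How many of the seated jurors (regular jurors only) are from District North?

Removed: #1, #4, #6, #8, #9, #11, #12, #14, #19, #21, #22.
Seated jurors 1–9: #2, #3, #5, #7, #10, #13, #15, #16, #17 (alternates #18, #20, #23 not counted).
Of those, in District North: #15, #17 → 2.

2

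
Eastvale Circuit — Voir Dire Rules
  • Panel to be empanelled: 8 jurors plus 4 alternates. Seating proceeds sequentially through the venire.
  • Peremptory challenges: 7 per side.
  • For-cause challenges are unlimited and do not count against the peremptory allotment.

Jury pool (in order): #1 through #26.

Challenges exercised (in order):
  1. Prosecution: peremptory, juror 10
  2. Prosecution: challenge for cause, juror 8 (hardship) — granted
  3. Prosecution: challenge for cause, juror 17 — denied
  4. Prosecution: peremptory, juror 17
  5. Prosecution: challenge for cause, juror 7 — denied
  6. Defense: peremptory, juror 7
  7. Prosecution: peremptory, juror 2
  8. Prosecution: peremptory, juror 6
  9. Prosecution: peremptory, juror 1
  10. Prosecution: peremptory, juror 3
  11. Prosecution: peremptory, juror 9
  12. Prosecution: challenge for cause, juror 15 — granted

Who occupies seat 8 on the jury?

Removed: #1, #2, #3, #6, #7, #8, #9, #10, #15, #17.
Seating in order: seats 1–8 → #4, #5, #11, #12, #13, #14, #16, #18; alternates → #19, #20, #21, #22.
So seat 8 is #18.

18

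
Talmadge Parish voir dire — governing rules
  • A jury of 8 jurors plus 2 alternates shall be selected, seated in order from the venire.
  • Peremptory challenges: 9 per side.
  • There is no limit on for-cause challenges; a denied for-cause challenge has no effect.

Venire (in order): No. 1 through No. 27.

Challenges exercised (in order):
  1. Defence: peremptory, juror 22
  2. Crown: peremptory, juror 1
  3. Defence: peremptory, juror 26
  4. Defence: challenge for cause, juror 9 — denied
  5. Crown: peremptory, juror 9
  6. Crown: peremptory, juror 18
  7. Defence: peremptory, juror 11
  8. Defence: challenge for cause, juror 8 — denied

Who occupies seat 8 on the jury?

Removed: #1, #9, #11, #18, #22, #26. (#8 stays — for-cause denied.)
Seating in order: seats 1–8 → #2, #3, #4, #5, #6, #7, #8, #10; alternates → #12, #13.
So seat 8 is #10.

10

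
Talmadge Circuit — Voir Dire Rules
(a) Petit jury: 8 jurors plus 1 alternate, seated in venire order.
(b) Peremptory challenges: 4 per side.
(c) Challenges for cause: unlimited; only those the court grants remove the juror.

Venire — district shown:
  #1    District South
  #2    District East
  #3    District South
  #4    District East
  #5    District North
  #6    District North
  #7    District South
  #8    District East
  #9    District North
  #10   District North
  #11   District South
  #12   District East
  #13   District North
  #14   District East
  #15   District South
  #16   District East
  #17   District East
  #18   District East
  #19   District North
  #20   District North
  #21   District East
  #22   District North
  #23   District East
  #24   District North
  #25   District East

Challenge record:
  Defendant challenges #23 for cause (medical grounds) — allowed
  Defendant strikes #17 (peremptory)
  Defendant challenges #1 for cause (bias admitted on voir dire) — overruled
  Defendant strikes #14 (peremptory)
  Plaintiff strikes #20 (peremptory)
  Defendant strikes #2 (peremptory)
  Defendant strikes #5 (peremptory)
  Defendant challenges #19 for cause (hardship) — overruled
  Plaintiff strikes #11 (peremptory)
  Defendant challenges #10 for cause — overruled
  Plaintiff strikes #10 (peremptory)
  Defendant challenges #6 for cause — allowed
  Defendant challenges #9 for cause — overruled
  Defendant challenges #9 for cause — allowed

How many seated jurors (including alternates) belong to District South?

4

Removed: #2, #5, #6, #9, #10, #11, #14, #17, #20, #23.
Seated (9 incl. alternates): #1, #3, #4, #7, #8, #12, #13, #15, #16.
Of those, in District South: #1, #3, #7, #15 → 4.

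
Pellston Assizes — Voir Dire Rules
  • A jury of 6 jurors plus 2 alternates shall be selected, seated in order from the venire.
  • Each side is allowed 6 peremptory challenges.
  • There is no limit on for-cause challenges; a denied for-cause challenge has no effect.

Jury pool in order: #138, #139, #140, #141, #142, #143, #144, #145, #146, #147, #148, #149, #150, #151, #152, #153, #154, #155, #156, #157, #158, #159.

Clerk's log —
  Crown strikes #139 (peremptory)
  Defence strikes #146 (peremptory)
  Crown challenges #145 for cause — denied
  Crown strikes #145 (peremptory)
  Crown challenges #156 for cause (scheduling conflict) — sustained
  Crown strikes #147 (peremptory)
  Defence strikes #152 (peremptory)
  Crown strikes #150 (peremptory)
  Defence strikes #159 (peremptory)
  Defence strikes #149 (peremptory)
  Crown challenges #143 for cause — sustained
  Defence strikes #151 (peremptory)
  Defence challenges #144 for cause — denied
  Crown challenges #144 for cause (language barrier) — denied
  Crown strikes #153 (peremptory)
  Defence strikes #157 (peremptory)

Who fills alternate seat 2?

Removed: #139, #143, #145, #146, #147, #149, #150, #151, #152, #153, #156, #157, #159. (#144 stays — for-cause denied.)
Seating in order: seats 1–6 → #138, #140, #141, #142, #144, #148; alternates → #154, #155.
So alternate 2 is #155.

155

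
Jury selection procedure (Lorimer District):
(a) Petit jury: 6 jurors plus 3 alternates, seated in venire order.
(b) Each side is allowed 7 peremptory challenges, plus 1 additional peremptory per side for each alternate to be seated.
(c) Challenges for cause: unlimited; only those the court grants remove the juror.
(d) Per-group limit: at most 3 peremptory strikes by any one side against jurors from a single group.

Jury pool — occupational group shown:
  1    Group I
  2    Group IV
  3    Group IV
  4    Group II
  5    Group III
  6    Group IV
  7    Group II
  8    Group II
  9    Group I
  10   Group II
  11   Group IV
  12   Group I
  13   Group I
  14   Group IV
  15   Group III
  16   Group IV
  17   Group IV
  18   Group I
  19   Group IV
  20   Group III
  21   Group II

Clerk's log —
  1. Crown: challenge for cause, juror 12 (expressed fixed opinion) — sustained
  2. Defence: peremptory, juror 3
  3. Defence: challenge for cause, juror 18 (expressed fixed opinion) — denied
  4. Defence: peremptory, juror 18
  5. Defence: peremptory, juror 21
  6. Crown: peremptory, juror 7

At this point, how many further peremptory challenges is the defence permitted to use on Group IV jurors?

Defence peremptories so far: #3, #18, #21 — 3 of 10 used, 7 left overall.
Against Group IV: #3 — 1 used; per-group cap 3 leaves 2.
Binding limit: min(7, 2) = 2.

2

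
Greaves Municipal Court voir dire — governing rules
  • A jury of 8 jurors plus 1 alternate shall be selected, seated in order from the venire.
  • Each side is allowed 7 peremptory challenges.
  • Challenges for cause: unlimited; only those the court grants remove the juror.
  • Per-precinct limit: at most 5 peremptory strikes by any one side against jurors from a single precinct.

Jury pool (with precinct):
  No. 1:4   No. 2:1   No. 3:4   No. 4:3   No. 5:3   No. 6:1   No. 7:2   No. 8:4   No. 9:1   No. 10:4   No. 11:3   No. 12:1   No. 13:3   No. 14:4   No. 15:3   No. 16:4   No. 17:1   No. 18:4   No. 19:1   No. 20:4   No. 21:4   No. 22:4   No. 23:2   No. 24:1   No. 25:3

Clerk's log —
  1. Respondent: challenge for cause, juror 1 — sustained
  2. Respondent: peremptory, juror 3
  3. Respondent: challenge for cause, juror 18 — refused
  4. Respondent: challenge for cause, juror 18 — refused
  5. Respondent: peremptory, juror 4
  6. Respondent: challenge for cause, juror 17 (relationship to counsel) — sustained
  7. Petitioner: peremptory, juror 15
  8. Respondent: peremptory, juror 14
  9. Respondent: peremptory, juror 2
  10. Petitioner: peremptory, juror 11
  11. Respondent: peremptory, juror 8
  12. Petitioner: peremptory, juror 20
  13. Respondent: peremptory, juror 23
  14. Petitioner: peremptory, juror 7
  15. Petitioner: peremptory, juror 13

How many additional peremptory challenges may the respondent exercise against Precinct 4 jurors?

1

Respondent peremptories so far: #3, #4, #14, #2, #8, #23 — 6 of 7 used, 1 left overall.
Against Precinct 4: #3, #14, #8 — 3 used; per-precinct cap 5 leaves 2.
Binding limit: min(1, 2) = 1.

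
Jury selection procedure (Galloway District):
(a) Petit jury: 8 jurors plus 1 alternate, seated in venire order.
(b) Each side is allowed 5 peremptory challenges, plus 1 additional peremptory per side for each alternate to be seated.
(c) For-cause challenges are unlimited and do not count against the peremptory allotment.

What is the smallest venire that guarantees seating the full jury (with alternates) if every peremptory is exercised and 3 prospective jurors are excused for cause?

24

Seats to fill: 8 + 1 alternates = 9.
Peremptories: 5 + 1×1 = 6 per side × 2 sides = 12.
For-cause removals: 3.
Minimum venire: 9 + 12 + 3 = 24.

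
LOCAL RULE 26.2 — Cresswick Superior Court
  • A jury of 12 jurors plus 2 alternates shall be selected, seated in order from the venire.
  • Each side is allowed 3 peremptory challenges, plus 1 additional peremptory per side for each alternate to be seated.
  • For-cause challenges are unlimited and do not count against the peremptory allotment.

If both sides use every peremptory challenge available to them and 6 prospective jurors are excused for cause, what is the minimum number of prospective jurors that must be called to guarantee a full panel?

30

Seats to fill: 12 + 2 alternates = 14.
Peremptories: 3 + 1×2 = 5 per side × 2 sides = 10.
For-cause removals: 6.
Minimum venire: 14 + 10 + 6 = 30.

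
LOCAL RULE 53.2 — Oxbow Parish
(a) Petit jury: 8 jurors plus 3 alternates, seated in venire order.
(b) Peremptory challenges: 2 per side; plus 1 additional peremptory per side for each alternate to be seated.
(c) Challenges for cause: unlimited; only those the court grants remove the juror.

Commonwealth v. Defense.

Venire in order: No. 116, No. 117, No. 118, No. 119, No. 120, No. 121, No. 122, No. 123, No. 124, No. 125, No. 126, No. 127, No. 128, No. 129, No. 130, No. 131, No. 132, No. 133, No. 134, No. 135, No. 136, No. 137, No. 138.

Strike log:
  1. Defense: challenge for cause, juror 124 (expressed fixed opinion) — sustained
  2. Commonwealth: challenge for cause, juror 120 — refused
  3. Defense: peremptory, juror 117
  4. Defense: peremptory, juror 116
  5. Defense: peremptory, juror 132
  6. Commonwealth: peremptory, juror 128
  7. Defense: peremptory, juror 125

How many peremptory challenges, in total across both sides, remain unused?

Commonwealth allotment: 2 base + 1 × 3 alternates = 5. Defense allotment: 2 base + 1 × 3 alternates = 5.
Commonwealth peremptories used: #128 — 1 (the for-cause on #120 doesn't count).
Defense peremptories used: #117, #116, #132, #125 — 4 (the for-cause on #124 doesn't count).
Remaining: (5 − 1) + (5 − 4) = 5.

5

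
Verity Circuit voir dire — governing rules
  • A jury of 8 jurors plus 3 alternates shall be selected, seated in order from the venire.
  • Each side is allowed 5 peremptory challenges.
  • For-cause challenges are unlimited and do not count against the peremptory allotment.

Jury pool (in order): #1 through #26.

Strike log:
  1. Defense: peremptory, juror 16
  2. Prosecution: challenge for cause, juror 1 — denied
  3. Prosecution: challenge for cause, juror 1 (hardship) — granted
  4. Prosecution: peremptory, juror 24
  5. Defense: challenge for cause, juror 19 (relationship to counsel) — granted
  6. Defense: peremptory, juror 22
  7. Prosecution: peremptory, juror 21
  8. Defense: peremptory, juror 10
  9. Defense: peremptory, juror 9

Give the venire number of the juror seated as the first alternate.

Removed: #1, #9, #10, #16, #19, #21, #22, #24.
Filling seats in venire order through position 9: #2, #3, #4, #5, #6, #7, #8, #11, #12.
So alternate 1 is #12.

12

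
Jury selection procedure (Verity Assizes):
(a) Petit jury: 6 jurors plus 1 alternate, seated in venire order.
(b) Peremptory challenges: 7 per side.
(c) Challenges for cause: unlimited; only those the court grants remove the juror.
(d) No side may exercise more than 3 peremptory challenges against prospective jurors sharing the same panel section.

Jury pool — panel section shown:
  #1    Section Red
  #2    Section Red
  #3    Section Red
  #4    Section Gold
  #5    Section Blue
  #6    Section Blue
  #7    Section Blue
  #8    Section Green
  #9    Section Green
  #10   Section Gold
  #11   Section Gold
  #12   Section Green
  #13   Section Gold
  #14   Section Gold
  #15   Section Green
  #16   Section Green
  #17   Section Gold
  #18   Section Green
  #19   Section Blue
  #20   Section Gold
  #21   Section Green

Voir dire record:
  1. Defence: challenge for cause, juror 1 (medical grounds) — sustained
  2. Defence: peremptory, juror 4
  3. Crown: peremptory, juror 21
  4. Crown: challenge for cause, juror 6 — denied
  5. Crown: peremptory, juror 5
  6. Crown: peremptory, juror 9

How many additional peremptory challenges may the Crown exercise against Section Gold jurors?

Crown peremptories so far: #21, #5, #9 — 3 of 7 used, 4 left overall.
Against Section Gold: none yet — per-section cap 3 leaves 3.
Binding limit: min(4, 3) = 3.

3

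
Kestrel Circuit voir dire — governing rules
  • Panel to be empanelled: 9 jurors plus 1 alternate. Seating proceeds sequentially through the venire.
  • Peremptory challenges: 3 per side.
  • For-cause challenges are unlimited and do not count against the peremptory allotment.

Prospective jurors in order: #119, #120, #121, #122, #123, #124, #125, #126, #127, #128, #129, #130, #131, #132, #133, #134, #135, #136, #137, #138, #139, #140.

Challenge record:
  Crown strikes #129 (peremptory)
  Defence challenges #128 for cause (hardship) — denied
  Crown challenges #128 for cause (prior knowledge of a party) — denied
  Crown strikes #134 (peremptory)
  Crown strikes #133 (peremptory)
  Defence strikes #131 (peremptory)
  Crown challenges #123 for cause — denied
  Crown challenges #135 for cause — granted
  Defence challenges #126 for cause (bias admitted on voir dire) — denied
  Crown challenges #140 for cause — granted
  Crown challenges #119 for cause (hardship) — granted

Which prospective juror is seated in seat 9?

Removed: #119, #129, #131, #133, #134, #135, #140. (#123, #126, #128 stay — for-cause denied.)
Seating in order: seats 1–9 → #120, #121, #122, #123, #124, #125, #126, #127, #128; alternates → #130.
So seat 9 is #128.

128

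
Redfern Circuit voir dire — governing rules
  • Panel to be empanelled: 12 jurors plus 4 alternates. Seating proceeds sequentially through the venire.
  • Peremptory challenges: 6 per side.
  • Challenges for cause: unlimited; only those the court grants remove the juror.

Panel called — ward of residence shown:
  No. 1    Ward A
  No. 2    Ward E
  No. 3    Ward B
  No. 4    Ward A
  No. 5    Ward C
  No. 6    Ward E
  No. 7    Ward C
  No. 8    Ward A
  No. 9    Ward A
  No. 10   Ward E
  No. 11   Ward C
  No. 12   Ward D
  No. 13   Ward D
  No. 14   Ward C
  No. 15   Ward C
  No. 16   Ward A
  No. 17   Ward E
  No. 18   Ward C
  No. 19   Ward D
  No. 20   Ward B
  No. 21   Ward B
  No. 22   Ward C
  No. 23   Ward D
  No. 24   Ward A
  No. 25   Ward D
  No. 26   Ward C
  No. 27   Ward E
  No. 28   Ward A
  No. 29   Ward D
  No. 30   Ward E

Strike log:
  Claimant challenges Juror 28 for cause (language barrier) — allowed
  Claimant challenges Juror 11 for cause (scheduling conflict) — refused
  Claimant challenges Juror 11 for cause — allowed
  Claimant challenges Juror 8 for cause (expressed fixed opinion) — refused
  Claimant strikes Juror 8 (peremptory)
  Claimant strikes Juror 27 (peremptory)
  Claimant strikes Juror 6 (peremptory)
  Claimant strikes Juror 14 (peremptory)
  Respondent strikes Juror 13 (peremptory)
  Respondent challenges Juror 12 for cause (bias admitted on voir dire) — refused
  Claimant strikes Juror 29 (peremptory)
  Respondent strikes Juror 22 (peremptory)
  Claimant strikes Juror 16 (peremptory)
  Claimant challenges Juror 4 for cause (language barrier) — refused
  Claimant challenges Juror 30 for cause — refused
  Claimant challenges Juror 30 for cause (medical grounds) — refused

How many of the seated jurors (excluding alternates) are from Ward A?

3

Removed: #6, #8, #11, #13, #14, #16, #22, #27, #28, #29.
Seated jurors 1–12: #1, #2, #3, #4, #5, #7, #9, #10, #12, #15, #17, #18 (alternates #19, #20, #21, #23 not counted).
Of those, in Ward A: #1, #4, #9 → 3.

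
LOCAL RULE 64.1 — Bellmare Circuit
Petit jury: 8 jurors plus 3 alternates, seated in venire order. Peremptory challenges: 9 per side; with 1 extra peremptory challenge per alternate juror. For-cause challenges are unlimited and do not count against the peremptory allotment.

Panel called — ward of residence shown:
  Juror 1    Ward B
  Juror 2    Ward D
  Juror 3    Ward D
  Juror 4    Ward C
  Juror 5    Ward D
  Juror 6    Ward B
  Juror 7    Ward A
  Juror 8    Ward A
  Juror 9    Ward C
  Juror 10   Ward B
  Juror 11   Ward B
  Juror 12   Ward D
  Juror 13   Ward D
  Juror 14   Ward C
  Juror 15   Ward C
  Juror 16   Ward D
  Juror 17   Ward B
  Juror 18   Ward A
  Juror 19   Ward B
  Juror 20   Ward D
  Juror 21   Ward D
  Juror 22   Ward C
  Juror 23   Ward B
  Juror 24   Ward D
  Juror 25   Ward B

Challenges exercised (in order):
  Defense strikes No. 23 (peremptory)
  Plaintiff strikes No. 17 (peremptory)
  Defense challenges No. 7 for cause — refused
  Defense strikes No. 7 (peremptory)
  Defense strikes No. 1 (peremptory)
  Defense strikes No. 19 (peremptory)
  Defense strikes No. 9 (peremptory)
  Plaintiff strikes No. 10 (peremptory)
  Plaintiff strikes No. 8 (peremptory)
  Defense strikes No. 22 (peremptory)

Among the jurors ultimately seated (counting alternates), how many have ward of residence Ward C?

3

Removed: #1, #7, #8, #9, #10, #17, #19, #22, #23.
Seated (11 incl. alternates): #2, #3, #4, #5, #6, #11, #12, #13, #14, #15, #16.
Of those, in Ward C: #4, #14, #15 → 3.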